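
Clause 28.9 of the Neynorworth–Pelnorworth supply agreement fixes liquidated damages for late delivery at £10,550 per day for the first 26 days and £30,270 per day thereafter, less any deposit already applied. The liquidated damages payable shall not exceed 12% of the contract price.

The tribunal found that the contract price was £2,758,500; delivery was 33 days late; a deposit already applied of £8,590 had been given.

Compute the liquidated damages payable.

First 26 days: 26 × £10,550 = £274,300
Remaining days: (33 − 26) × £30,270 = £211,890
Accrued per-day damages: £274,300 + £211,890 = £486,190
Less deposit already applied: £486,190 − £8,590 = £477,600
Cap: 12% of £2,758,500 = £331,020
Cap at £331,020: £477,600 exceeds the cap → £331,020

£331,020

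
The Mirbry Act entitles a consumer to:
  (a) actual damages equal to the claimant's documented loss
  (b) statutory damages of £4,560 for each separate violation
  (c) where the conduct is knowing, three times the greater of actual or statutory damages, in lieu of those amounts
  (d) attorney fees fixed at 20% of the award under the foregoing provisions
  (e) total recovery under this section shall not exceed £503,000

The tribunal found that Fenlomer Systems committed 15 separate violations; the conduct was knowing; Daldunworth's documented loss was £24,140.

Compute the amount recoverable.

Statutory damages: 15 × £4,560 = £68,400
Greater of actual damages (£24,140) or statutory damages (£68,400): £68,400
Trebled: 3 × £68,400 = £205,200
Attorney fees: 20% of £205,200 = £41,040
Total before cap: £205,200 + £41,040 = £246,240
Cap at £503,000: £246,240 is within the cap, no reduction.

£246,240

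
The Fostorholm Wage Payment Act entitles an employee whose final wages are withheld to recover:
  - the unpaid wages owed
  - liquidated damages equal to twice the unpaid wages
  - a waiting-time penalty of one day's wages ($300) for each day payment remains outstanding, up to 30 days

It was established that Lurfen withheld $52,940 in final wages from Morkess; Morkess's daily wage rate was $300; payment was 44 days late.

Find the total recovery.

Doubled: 2 × $52,940 = $105,880
Penalty days: min(44, 30) = 30
Waiting-time penalty: 30 × $300 = $9,000
Total award: $52,940 + $105,880 + $9,000 = $167,820

$167,820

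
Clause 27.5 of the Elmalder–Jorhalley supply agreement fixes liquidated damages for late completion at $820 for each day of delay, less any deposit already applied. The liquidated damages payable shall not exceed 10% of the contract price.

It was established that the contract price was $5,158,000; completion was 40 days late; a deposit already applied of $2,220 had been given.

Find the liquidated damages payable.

$30,580

Per-day damages: 40 × $820 = $32,800
Less deposit already applied: $32,800 − $2,220 = $30,580
Cap: 10% of $5,158,000 = $515,800
Cap at $515,800: $30,580 is within the cap, no reduction.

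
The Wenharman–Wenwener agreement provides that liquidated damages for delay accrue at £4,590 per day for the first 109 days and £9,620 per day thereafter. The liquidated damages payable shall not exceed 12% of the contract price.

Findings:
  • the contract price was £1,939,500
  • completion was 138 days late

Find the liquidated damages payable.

£232,740

First 109 days: 109 × £4,590 = £500,310
Remaining days: (138 − 109) × £9,620 = £278,980
Accrued per-day damages: £500,310 + £278,980 = £779,290
Cap: 12% of £1,939,500 = £232,740
Cap at £232,740: £779,290 exceeds the cap → £232,740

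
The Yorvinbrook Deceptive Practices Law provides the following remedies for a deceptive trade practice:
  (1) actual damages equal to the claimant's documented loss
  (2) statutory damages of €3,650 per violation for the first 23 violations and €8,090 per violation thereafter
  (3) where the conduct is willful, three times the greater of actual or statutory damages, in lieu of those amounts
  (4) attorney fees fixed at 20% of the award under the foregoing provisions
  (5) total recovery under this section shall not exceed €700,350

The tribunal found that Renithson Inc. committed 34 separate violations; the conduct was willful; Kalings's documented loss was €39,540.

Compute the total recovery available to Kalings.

€622,584

First 23 violations: 23 × €3,650 = €83,950
Remaining violations: (34 − 23) × €8,090 = €88,990
Statutory damages: €83,950 + €88,990 = €172,940
Greater of actual damages (€39,540) or statutory damages (€172,940): €172,940
Trebled: 3 × €172,940 = €518,820
Attorney fees: 20% of €518,820 = €103,764
Total before cap: €518,820 + €103,764 = €622,584
Cap at €700,350: €622,584 is within the cap, no reduction.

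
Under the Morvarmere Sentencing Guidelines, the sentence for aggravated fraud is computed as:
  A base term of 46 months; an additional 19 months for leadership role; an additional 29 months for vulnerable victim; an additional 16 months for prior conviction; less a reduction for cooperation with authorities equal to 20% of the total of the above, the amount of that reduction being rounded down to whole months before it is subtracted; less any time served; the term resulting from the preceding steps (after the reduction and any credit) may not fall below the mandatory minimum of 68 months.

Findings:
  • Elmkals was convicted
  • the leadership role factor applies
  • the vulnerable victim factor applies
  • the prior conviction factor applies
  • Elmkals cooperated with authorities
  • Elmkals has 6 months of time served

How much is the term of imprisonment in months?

82 months

Leadership role enhancement: +19 months
Vulnerable victim enhancement: +29 months
Prior conviction enhancement: +16 months
Adjusted term: 46 months + 19 months + 29 months + 16 months = 110 months
Cooperation with authorities reduction: 20% of 110 months = 22 months (rounded down)
After reduction: 110 − 22 = 88 months
Less time served: 88 months − 6 months = 82 months
Minimum 68 months: 82 months meets the minimum, no increase.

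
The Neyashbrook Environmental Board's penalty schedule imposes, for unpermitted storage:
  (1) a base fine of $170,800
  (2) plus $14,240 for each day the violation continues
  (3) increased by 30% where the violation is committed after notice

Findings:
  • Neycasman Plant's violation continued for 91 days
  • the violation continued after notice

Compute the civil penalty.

Civil penalty: $1,906,632

Per-day component: 91 × $14,240 = $1,295,840
Base plus per-day: $170,800 + $1,295,840 = $1,466,640
Enhancement: 30% of $1,466,640 = $439,992
Enhanced fine: $1,466,640 + $439,992 = $1,906,632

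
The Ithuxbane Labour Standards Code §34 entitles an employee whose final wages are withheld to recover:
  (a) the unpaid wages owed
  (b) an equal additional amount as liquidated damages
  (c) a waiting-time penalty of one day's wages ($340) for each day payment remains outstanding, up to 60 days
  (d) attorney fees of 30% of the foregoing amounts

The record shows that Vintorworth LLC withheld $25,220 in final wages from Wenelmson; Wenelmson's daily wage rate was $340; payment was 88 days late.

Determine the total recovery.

$92,092

Liquidated damages (equal amount): $25,220
Penalty days: min(88, 60) = 60
Waiting-time penalty: 60 × $340 = $20,400
Subtotal: $25,220 + $25,220 + $20,400 = $70,840
Attorney fees: 30% of $70,840 = $21,252
Total award: $70,840 + $21,252 = $92,092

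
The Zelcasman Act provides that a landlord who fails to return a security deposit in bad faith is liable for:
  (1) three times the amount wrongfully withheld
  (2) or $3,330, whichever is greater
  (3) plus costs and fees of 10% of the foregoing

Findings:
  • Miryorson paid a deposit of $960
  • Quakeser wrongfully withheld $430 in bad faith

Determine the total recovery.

Recovery: $3,663

Trebled: 3 × $430 = $1,290
Minimum $3,330: $1,290 is below the minimum → $3,330
Costs and fees: 10% of $3,330 = $333
Total recovery: $3,330 + $333 = $3,663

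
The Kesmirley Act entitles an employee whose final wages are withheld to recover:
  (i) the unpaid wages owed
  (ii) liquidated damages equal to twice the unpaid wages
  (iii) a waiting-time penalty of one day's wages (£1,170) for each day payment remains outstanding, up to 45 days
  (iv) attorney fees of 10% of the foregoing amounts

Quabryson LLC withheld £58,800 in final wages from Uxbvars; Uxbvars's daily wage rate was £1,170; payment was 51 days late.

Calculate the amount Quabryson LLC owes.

£251,955

Doubled: 2 × £58,800 = £117,600
Penalty days: min(51, 45) = 45
Waiting-time penalty: 45 × £1,170 = £52,650
Subtotal: £58,800 + £117,600 + £52,650 = £229,050
Attorney fees: 10% of £229,050 = £22,905
Total award: £229,050 + £22,905 = £251,955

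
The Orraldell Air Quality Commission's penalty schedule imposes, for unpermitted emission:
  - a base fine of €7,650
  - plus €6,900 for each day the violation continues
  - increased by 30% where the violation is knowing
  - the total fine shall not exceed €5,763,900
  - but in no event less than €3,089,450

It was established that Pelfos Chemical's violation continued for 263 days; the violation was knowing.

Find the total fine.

Per-day component: 263 × €6,900 = €1,814,700
Base plus per-day: €7,650 + €1,814,700 = €1,822,350
Enhancement: 30% of €1,822,350 = €546,705
Enhanced fine: €1,822,350 + €546,705 = €2,369,055
Cap at €5,763,900: €2,369,055 is within the cap, no reduction.
Minimum €3,089,450: €2,369,055 is below the minimum → €3,089,450

€3,089,450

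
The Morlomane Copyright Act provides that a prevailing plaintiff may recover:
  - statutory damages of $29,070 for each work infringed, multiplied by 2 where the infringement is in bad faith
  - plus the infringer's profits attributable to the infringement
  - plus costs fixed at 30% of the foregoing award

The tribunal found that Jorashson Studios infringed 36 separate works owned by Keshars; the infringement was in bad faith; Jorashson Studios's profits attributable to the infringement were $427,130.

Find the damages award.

Award: $3,276,221

Statutory damages: 36 × $29,070 = $1,046,520
Doubled: 2 × $1,046,520 = $2,093,040
Combined award: $2,093,040 + $427,130 = $2,520,170
Costs: 30% of $2,520,170 = $756,051
Award plus costs: $2,520,170 + $756,051 = $3,276,221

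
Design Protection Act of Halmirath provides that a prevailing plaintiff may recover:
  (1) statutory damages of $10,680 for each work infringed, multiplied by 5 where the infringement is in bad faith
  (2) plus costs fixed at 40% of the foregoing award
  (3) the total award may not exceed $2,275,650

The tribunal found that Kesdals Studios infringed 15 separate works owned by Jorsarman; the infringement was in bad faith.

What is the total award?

Statutory damages: 15 × $10,680 = $160,200
Multiplied by 5: 5 × $160,200 = $801,000
Costs: 40% of $801,000 = $320,400
Award plus costs: $801,000 + $320,400 = $1,121,400
Cap at $2,275,650: $1,121,400 is within the cap, no reduction.

$1,121,400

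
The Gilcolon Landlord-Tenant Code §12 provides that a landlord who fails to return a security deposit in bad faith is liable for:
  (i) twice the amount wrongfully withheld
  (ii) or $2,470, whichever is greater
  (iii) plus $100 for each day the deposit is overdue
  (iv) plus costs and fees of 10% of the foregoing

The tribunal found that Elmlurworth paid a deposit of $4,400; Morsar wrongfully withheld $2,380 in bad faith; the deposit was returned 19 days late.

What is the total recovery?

$7,326

Doubled: 2 × $2,380 = $4,760
Minimum $2,470: $4,760 meets the minimum, no increase.
Late-return penalty: 19 × $100 = $1,900
Damages plus late penalty: $4,760 + $1,900 = $6,660
Costs and fees: 10% of $6,660 = $666
Total recovery: $6,660 + $666 = $7,326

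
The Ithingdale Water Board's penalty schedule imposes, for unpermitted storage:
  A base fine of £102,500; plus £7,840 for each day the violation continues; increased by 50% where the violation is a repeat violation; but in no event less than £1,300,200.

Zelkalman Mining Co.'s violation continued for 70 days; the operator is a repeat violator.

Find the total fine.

Per-day component: 70 × £7,840 = £548,800
Base plus per-day: £102,500 + £548,800 = £651,300
Enhancement: 50% of £651,300 = £325,650
Enhanced fine: £651,300 + £325,650 = £976,950
Minimum £1,300,200: £976,950 is below the minimum → £1,300,200

Civil penalty: £1,300,200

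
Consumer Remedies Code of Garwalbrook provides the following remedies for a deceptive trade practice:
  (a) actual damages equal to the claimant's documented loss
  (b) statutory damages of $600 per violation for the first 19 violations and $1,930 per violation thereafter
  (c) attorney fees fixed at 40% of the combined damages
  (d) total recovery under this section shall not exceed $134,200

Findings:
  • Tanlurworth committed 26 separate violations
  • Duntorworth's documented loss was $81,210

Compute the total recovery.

$134,200

First 19 violations: 19 × $600 = $11,400
Remaining violations: (26 − 19) × $1,930 = $13,510
Statutory damages: $11,400 + $13,510 = $24,910
Combined damages: $81,210 + $24,910 = $106,120
Attorney fees: 40% of $106,120 = $42,448
Total before cap: $106,120 + $42,448 = $148,568
Cap at $134,200: $148,568 exceeds the cap → $134,200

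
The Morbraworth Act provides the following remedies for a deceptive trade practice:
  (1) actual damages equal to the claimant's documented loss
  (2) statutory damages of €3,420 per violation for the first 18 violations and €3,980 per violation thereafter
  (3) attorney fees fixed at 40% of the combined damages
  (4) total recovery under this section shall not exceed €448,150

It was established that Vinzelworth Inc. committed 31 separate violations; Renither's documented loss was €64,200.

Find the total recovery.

€248,500

First 18 violations: 18 × €3,420 = €61,560
Remaining violations: (31 − 18) × €3,980 = €51,740
Statutory damages: €61,560 + €51,740 = €113,300
Combined damages: €64,200 + €113,300 = €177,500
Attorney fees: 40% of €177,500 = €71,000
Total before cap: €177,500 + €71,000 = €248,500
Cap at €448,150: €248,500 is within the cap, no reduction.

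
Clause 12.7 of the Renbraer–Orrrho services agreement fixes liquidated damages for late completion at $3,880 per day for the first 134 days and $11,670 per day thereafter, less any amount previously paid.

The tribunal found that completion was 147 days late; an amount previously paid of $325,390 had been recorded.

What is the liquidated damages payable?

First 134 days: 134 × $3,880 = $519,920
Remaining days: (147 − 134) × $11,670 = $151,710
Accrued per-day damages: $519,920 + $151,710 = $671,630
Less amount previously paid: $671,630 − $325,390 = $346,240

$346,240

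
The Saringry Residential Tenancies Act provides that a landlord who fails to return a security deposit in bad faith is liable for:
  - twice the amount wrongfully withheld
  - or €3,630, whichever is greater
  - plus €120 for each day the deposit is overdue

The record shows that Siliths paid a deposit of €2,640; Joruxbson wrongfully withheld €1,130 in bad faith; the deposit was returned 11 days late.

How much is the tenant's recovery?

€4,950

Doubled: 2 × €1,130 = €2,260
Minimum €3,630: €2,260 is below the minimum → €3,630
Late-return penalty: 11 × €120 = €1,320
Damages plus late penalty: €3,630 + €1,320 = €4,950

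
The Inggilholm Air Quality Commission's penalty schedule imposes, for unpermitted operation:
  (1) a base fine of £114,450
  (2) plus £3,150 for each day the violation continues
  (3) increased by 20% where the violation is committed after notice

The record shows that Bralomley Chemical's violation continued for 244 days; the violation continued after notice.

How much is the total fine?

Per-day component: 244 × £3,150 = £768,600
Base plus per-day: £114,450 + £768,600 = £883,050
Enhancement: 20% of £883,050 = £176,610
Enhanced fine: £883,050 + £176,610 = £1,059,660

Civil penalty: £1,059,660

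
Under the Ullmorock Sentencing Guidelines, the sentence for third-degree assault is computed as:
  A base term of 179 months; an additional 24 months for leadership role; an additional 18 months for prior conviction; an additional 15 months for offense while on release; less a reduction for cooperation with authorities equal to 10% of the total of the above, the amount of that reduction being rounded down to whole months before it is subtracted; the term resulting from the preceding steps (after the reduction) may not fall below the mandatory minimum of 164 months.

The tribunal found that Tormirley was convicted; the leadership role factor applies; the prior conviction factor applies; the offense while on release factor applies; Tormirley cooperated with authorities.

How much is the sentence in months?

213 months

Leadership role enhancement: +24 months
Prior conviction enhancement: +18 months
Offense while on release enhancement: +15 months
Adjusted term: 179 months + 24 months + 18 months + 15 months = 236 months
Cooperation with authorities reduction: 10% of 236 months = 23 months (rounded down)
After reduction: 236 − 23 = 213 months
Minimum 164 months: 213 months meets the minimum, no increase.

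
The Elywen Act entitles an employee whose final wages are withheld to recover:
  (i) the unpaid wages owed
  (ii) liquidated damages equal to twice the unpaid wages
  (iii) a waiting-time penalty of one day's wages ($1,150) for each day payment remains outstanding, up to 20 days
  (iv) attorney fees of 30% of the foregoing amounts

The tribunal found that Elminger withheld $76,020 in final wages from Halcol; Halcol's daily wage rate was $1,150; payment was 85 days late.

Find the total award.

Doubled: 2 × $76,020 = $152,040
Penalty days: min(85, 20) = 20
Waiting-time penalty: 20 × $1,150 = $23,000
Subtotal: $76,020 + $152,040 + $23,000 = $251,060
Attorney fees: 30% of $251,060 = $75,318
Total award: $251,060 + $75,318 = $326,378

Total award: $326,378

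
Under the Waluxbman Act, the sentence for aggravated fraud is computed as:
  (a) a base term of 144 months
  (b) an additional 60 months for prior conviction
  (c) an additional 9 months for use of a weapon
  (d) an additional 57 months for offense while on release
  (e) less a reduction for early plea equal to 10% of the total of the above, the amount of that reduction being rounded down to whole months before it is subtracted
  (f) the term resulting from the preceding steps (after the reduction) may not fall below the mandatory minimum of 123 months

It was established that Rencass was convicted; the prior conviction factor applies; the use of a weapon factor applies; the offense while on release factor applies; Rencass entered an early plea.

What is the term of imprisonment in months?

Prior conviction enhancement: +60 months
Use of a weapon enhancement: +9 months
Offense while on release enhancement: +57 months
Adjusted term: 144 months + 60 months + 9 months + 57 months = 270 months
Early plea reduction: 10% of 270 months = 27 months (rounded down)
After reduction: 270 − 27 = 243 months
Minimum 123 months: 243 months meets the minimum, no increase.

243 months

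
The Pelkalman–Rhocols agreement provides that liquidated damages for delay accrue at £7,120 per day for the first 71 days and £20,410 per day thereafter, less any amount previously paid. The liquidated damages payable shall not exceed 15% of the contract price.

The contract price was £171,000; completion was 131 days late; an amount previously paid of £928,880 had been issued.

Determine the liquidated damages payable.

First 71 days: 71 × £7,120 = £505,520
Remaining days: (131 − 71) × £20,410 = £1,224,600
Accrued per-day damages: £505,520 + £1,224,600 = £1,730,120
Less amount previously paid: £1,730,120 − £928,880 = £801,240
Cap: 15% of £171,000 = £25,650
Cap at £25,650: £801,240 exceeds the cap → £25,650

£25,650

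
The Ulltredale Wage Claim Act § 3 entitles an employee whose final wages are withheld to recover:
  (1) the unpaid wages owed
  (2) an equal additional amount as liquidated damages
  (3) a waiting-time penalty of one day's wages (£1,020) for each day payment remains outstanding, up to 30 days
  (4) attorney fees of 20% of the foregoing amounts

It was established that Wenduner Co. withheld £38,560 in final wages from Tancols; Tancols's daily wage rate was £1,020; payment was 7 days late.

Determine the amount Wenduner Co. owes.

£101,112

Liquidated damages (equal amount): £38,560
Penalty days: min(7, 30) = 7
Waiting-time penalty: 7 × £1,020 = £7,140
Subtotal: £38,560 + £38,560 + £7,140 = £84,260
Attorney fees: 20% of £84,260 = £16,852
Total award: £84,260 + £16,852 = £101,112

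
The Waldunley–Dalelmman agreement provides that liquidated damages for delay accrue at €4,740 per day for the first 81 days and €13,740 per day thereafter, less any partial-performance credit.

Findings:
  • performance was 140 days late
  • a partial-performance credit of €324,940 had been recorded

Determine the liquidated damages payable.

First 81 days: 81 × €4,740 = €383,940
Remaining days: (140 − 81) × €13,740 = €810,660
Accrued per-day damages: €383,940 + €810,660 = €1,194,600
Less partial-performance credit: €1,194,600 − €324,940 = €869,660

€869,660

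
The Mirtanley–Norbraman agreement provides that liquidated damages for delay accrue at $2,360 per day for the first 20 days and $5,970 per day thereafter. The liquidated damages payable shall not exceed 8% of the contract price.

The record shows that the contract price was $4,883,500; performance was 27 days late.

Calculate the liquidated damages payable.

First 20 days: 20 × $2,360 = $47,200
Remaining days: (27 − 20) × $5,970 = $41,790
Accrued per-day damages: $47,200 + $41,790 = $88,990
Cap: 8% of $4,883,500 = $390,680
Cap at $390,680: $88,990 is within the cap, no reduction.

$88,990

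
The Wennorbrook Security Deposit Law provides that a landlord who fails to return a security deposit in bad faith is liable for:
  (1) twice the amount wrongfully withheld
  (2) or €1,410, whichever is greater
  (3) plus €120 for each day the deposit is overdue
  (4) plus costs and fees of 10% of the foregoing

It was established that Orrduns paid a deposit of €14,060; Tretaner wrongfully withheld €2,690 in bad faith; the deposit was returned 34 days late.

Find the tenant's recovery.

Doubled: 2 × €2,690 = €5,380
Minimum €1,410: €5,380 meets the minimum, no increase.
Late-return penalty: 34 × €120 = €4,080
Damages plus late penalty: €5,380 + €4,080 = €9,460
Costs and fees: 10% of €9,460 = €946
Total recovery: €9,460 + €946 = €10,406

€10,406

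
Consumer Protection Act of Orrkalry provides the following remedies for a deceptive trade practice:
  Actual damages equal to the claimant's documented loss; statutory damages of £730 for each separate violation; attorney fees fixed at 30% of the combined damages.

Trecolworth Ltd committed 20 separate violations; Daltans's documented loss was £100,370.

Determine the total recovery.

£149,461

Statutory damages: 20 × £730 = £14,600
Combined damages: £100,370 + £14,600 = £114,970
Attorney fees: 30% of £114,970 = £34,491
Total recovery: £114,970 + £34,491 = £149,461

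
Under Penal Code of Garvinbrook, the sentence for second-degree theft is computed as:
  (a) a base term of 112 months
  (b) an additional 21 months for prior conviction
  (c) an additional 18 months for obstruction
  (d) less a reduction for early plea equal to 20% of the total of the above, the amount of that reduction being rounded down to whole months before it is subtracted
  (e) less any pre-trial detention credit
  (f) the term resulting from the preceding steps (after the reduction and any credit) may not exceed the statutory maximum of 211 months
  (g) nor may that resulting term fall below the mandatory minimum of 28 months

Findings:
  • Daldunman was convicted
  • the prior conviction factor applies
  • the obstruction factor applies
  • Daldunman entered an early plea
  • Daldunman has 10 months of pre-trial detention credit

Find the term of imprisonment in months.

Prior conviction enhancement: +21 months
Obstruction enhancement: +18 months
Adjusted term: 112 months + 21 months + 18 months = 151 months
Early plea reduction: 20% of 151 months = 30 months (rounded down)
After reduction: 151 − 30 = 121 months
Less pre-trial detention credit: 121 months − 10 months = 111 months
Cap at 211 months: 111 months is within the cap, no reduction.
Minimum 28 months: 111 months meets the minimum, no increase.

111 months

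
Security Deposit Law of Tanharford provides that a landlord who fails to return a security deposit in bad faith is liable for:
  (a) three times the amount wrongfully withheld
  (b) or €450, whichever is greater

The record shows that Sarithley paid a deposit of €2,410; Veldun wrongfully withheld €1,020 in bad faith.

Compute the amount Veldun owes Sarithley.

Trebled: 3 × €1,020 = €3,060
Minimum €450: €3,060 meets the minimum, no increase.

€3,060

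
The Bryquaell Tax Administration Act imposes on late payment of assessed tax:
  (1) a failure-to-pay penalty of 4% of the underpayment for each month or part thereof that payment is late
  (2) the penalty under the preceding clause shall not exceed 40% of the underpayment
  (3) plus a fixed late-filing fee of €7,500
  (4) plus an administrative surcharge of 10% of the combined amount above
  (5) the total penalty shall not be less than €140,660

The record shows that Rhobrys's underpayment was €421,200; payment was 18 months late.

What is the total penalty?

€193,578

Accrued rate: 4% × 18 = 72%, capped at 40% → 40%
Failure-to-pay penalty: 40% of €421,200 = €168,480
Penalty before surcharge: €168,480 + €7,500 = €175,980
Administrative surcharge: 10% of €175,980 = €17,598
Total penalty: €175,980 + €17,598 = €193,578
Minimum €140,660: €193,578 meets the minimum, no increase.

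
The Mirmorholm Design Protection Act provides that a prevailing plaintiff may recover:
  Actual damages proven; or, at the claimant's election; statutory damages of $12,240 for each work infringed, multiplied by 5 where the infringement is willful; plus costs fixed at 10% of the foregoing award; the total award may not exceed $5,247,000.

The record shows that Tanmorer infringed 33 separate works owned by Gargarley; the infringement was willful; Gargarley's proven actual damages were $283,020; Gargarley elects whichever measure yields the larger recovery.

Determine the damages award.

Statutory damages: 33 × $12,240 = $403,920
Multiplied by 5: 5 × $403,920 = $2,019,600
Greater of actual damages ($283,020) or enhanced statutory damages ($2,019,600): $2,019,600
Costs: 10% of $2,019,600 = $201,960
Award plus costs: $2,019,600 + $201,960 = $2,221,560
Cap at $5,247,000: $2,221,560 is within the cap, no reduction.

$2,221,560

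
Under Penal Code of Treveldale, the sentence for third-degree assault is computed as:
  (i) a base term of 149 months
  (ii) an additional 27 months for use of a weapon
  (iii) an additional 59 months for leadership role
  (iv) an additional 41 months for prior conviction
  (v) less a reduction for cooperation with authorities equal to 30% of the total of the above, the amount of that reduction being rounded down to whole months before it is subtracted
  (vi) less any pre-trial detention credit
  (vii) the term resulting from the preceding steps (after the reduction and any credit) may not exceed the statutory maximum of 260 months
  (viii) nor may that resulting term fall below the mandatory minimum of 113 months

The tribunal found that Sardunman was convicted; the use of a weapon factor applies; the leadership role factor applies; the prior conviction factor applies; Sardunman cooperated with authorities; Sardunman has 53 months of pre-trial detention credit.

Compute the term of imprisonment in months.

141 months

Use of a weapon enhancement: +27 months
Leadership role enhancement: +59 months
Prior conviction enhancement: +41 months
Adjusted term: 149 months + 27 months + 59 months + 41 months = 276 months
Cooperation with authorities reduction: 30% of 276 months = 82 months (rounded down)
After reduction: 276 − 82 = 194 months
Less pre-trial detention credit: 194 months − 53 months = 141 months
Cap at 260 months: 141 months is within the cap, no reduction.
Minimum 113 months: 141 months meets the minimum, no increase.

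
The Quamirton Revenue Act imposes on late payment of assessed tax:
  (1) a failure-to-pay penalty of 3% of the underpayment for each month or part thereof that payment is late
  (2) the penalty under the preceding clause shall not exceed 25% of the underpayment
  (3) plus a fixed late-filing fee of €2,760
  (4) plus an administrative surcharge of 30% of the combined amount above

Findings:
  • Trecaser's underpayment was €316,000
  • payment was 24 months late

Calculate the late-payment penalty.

Accrued rate: 3% × 24 = 72%, capped at 25% → 25%
Failure-to-pay penalty: 25% of €316,000 = €79,000
Penalty before surcharge: €79,000 + €2,760 = €81,760
Administrative surcharge: 30% of €81,760 = €24,528
Total penalty: €81,760 + €24,528 = €106,288

€106,288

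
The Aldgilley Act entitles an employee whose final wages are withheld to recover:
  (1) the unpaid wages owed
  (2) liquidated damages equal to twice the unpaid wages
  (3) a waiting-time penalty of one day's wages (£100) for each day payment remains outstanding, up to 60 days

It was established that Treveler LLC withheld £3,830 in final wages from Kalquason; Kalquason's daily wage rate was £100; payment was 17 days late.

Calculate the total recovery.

Doubled: 2 × £3,830 = £7,660
Penalty days: min(17, 60) = 17
Waiting-time penalty: 17 × £100 = £1,700
Total award: £3,830 + £7,660 + £1,700 = £13,190

£13,190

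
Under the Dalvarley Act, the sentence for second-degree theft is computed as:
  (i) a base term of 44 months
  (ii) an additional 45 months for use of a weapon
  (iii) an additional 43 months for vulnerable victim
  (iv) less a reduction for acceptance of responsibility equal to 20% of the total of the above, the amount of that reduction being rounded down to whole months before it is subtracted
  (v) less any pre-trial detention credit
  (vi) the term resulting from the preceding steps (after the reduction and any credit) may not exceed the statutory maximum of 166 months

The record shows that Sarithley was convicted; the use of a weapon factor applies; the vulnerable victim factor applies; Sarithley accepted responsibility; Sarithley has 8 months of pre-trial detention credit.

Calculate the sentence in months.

Use of a weapon enhancement: +45 months
Vulnerable victim enhancement: +43 months
Adjusted term: 44 months + 45 months + 43 months = 132 months
Acceptance of responsibility reduction: 20% of 132 months = 26 months (rounded down)
After reduction: 132 − 26 = 106 months
Less pre-trial detention credit: 106 months − 8 months = 98 months
Cap at 166 months: 98 months is within the cap, no reduction.

Sentence: 98 months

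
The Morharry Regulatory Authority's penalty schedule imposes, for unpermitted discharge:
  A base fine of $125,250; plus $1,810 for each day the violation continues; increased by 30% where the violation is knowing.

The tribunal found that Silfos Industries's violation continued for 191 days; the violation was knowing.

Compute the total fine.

$612,248

Per-day component: 191 × $1,810 = $345,710
Base plus per-day: $125,250 + $345,710 = $470,960
Enhancement: 30% of $470,960 = $141,288
Enhanced fine: $470,960 + $141,288 = $612,248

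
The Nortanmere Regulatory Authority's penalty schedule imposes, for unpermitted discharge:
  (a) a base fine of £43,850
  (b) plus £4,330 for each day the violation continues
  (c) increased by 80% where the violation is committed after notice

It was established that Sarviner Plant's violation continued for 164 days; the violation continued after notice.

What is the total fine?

£1,357,146

Per-day component: 164 × £4,330 = £710,120
Base plus per-day: £43,850 + £710,120 = £753,970
Enhancement: 80% of £753,970 = £603,176
Enhanced fine: £753,970 + £603,176 = £1,357,146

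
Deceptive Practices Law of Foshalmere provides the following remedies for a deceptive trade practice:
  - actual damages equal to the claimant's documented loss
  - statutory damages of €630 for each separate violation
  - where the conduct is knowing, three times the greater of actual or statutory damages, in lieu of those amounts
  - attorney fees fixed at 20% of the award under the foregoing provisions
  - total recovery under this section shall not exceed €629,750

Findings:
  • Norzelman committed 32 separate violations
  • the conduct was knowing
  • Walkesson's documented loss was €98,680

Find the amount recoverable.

Total recovery: €355,248

Statutory damages: 32 × €630 = €20,160
Greater of actual damages (€98,680) or statutory damages (€20,160): €98,680
Trebled: 3 × €98,680 = €296,040
Attorney fees: 20% of €296,040 = €59,208
Total before cap: €296,040 + €59,208 = €355,248
Cap at €629,750: €355,248 is within the cap, no reduction.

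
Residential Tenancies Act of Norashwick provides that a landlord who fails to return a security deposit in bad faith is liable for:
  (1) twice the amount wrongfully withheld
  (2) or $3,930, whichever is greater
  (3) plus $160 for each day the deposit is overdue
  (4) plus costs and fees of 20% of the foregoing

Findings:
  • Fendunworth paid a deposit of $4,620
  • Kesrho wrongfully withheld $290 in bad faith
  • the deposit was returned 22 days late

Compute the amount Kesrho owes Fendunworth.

$8,940

Doubled: 2 × $290 = $580
Minimum $3,930: $580 is below the minimum → $3,930
Late-return penalty: 22 × $160 = $3,520
Damages plus late penalty: $3,930 + $3,520 = $7,450
Costs and fees: 20% of $7,450 = $1,490
Total recovery: $7,450 + $1,490 = $8,940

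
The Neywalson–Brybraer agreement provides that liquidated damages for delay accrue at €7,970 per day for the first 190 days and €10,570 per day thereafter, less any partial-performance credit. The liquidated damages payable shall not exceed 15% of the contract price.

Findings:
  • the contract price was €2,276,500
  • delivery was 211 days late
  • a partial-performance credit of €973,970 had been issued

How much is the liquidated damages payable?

€341,475

First 190 days: 190 × €7,970 = €1,514,300
Remaining days: (211 − 190) × €10,570 = €221,970
Accrued per-day damages: €1,514,300 + €221,970 = €1,736,270
Less partial-performance credit: €1,736,270 − €973,970 = €762,300
Cap: 15% of €2,276,500 = €341,475
Cap at €341,475: €762,300 exceeds the cap → €341,475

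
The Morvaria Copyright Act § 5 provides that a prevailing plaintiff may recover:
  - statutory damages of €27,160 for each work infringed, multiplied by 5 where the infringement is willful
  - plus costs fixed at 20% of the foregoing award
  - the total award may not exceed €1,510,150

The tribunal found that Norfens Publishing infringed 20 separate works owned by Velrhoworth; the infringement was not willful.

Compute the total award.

Statutory damages: 20 × €27,160 = €543,200
Infringement not willful: no ×5 enhancement.
Costs: 20% of €543,200 = €108,640
Award plus costs: €543,200 + €108,640 = €651,840
Cap at €1,510,150: €651,840 is within the cap, no reduction.

Award: €651,840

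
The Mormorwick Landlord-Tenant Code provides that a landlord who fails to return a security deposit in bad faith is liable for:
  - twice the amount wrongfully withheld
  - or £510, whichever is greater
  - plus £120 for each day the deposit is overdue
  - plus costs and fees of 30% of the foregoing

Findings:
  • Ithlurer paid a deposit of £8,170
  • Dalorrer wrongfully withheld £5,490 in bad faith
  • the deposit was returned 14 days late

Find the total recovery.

Doubled: 2 × £5,490 = £10,980
Minimum £510: £10,980 meets the minimum, no increase.
Late-return penalty: 14 × £120 = £1,680
Damages plus late penalty: £10,980 + £1,680 = £12,660
Costs and fees: 30% of £12,660 = £3,798
Total recovery: £12,660 + £3,798 = £16,458

£16,458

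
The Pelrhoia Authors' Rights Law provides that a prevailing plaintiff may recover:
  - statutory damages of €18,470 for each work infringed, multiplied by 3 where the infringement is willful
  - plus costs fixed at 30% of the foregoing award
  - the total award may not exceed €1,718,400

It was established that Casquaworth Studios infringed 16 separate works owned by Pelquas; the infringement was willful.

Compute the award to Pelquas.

Statutory damages: 16 × €18,470 = €295,520
Trebled: 3 × €295,520 = €886,560
Costs: 30% of €886,560 = €265,968
Award plus costs: €886,560 + €265,968 = €1,152,528
Cap at €1,718,400: €1,152,528 is within the cap, no reduction.

€1,152,528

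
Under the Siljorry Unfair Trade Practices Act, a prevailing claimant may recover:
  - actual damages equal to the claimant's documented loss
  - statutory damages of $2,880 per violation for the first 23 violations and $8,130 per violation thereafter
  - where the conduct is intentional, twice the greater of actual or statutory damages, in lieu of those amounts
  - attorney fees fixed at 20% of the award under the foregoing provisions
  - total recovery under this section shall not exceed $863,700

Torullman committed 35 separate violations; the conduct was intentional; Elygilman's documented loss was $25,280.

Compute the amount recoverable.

$393,120

First 23 violations: 23 × $2,880 = $66,240
Remaining violations: (35 − 23) × $8,130 = $97,560
Statutory damages: $66,240 + $97,560 = $163,800
Greater of actual damages ($25,280) or statutory damages ($163,800): $163,800
Doubled: 2 × $163,800 = $327,600
Attorney fees: 20% of $327,600 = $65,520
Total before cap: $327,600 + $65,520 = $393,120
Cap at $863,700: $393,120 is within the cap, no reduction.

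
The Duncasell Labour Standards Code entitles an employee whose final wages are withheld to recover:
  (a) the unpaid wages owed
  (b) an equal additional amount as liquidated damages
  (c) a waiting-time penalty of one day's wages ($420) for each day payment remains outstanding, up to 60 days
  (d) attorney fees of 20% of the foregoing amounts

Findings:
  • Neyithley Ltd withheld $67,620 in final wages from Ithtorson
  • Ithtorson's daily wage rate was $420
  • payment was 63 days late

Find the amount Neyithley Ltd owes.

Liquidated damages (equal amount): $67,620
Penalty days: min(63, 60) = 60
Waiting-time penalty: 60 × $420 = $25,200
Subtotal: $67,620 + $67,620 + $25,200 = $160,440
Attorney fees: 20% of $160,440 = $32,088
Total award: $160,440 + $32,088 = $192,528

Total award: $192,528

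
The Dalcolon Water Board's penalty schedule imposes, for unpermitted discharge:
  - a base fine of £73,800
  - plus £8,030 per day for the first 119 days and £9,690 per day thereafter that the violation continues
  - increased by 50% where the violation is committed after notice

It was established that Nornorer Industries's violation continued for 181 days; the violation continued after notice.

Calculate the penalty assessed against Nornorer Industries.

£2,445,225

First 119 days: 119 × £8,030 = £955,570
Remaining days: (181 − 119) × £9,690 = £600,780
Per-day component: £955,570 + £600,780 = £1,556,350
Base plus per-day: £73,800 + £1,556,350 = £1,630,150
Enhancement: 50% of £1,630,150 = £815,075
Enhanced fine: £1,630,150 + £815,075 = £2,445,225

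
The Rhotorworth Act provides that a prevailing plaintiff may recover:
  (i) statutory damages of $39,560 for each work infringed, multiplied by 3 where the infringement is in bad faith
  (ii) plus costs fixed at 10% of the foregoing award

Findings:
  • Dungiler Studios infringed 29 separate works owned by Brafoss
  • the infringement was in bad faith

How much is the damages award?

Statutory damages: 29 × $39,560 = $1,147,240
Trebled: 3 × $1,147,240 = $3,441,720
Costs: 10% of $3,441,720 = $344,172
Award plus costs: $3,441,720 + $344,172 = $3,785,892

$3,785,892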